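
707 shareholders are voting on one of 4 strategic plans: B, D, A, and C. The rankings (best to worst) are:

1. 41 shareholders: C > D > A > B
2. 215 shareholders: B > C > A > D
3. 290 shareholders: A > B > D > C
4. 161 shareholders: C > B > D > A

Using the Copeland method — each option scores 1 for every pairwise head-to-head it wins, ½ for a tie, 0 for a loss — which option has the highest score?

B: beats D, A, and C → score 3.
D: loses to B, A, and C → score 0.
A: beats D; loses to B and C → score 1.
C: beats D and A; loses to B → score 2.
B has the best pairwise record.

B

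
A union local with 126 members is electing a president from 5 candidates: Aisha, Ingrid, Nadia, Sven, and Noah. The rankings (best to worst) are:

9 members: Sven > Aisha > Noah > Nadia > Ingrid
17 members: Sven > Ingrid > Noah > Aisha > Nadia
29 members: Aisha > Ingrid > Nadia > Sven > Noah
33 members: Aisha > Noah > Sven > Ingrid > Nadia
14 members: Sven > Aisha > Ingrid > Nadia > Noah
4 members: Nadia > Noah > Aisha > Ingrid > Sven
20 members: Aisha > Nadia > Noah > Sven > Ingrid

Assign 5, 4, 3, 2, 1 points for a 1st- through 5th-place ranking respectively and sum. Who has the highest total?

Aisha

Aisha: 9·4 + 17·2 + 29·5 + 33·5 + 14·4 + 4·3 + 20·5 = 548
Ingrid: 9·1 + 17·4 + 29·4 + 33·2 + 14·3 + 4·2 + 20·1 = 329
Nadia: 9·2 + 17·1 + 29·3 + 33·1 + 14·2 + 4·5 + 20·4 = 283
Sven: 9·5 + 17·5 + 29·2 + 33·3 + 14·5 + 4·1 + 20·2 = 401
Noah: 9·3 + 17·3 + 29·1 + 33·4 + 14·1 + 4·4 + 20·3 = 329
Aisha has the highest Borda score (548).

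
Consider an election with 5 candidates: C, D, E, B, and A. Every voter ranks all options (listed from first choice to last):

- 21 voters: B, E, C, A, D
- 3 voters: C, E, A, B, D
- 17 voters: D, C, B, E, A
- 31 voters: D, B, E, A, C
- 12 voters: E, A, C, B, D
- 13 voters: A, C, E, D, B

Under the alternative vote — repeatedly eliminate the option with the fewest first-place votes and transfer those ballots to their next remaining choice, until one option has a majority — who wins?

Round 1: C 3, D 48, E 12, B 21, A 13. Eliminate C.
Round 2: D 48, E 15, B 21, A 13. Eliminate A.
Round 3: D 48, E 28, B 21. Eliminate B.
Round 4: D 48, E 49. E has a majority.

E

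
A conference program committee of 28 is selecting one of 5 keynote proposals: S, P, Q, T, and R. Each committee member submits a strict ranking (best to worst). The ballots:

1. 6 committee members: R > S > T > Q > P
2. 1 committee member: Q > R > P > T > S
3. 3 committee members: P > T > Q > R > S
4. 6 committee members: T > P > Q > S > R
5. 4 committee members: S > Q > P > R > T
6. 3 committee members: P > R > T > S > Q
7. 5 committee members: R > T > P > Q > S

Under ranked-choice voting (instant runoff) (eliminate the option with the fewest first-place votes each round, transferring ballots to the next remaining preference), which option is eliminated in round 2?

S

Round 1: S 4, P 6, Q 1, T 6, R 11. Eliminate Q.
Round 2: S 4, P 6, T 6, R 12. Eliminate S.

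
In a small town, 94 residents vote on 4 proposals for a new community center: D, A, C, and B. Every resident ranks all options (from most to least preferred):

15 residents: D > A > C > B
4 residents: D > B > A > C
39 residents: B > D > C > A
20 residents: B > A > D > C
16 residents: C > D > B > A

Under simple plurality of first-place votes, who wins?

B

First-place votes: D 19, A 0, C 16, B 59.
B has the most first-place votes.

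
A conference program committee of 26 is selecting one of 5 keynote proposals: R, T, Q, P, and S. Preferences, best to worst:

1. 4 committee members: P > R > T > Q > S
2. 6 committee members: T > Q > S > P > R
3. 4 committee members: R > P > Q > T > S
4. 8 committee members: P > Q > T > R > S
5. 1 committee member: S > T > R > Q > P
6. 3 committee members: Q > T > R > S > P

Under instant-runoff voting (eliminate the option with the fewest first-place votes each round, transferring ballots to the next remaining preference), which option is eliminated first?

S

Round 1: R 4, T 6, Q 3, P 12, S 1. Eliminate S.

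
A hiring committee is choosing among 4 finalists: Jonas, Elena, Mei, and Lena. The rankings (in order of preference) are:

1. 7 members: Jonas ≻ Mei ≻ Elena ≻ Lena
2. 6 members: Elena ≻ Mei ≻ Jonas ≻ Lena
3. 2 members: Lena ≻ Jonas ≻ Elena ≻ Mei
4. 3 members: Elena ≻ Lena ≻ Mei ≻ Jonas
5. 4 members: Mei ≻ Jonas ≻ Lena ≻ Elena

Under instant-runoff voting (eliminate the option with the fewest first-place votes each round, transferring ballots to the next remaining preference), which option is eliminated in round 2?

Mei

Round 1: Jonas 7, Elena 9, Mei 4, Lena 2. Eliminate Lena.
Round 2: Jonas 9, Elena 9, Mei 4. Eliminate Mei.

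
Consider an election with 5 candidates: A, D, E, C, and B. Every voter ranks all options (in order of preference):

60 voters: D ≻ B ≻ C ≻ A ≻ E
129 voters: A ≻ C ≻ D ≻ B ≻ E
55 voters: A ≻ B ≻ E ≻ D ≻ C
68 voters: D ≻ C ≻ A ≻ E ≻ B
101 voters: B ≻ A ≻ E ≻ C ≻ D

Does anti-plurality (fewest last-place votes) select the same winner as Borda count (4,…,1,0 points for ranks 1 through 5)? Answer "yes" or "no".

Anti-plurality — last-place votes: A 0, D 101, E 189, C 55, B 68. Winner: A.
Borda — scores: A 1235, D 825, E 380, C 812, B 878. Winner: A.
The two methods agree.

yes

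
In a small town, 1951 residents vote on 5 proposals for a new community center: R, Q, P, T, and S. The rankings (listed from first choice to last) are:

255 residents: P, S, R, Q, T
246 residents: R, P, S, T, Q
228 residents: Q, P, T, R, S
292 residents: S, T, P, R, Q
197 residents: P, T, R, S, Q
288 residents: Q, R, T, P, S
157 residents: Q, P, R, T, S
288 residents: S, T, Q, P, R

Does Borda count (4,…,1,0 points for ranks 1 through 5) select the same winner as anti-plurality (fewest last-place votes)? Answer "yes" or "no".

Borda — scores: R 3586, Q 3523, P 4861, T 3766, S 3774. Winner: P.
Anti-plurality — last-place votes: R 288, Q 735, P 0, T 255, S 673. Winner: P.
The two methods agree.

yes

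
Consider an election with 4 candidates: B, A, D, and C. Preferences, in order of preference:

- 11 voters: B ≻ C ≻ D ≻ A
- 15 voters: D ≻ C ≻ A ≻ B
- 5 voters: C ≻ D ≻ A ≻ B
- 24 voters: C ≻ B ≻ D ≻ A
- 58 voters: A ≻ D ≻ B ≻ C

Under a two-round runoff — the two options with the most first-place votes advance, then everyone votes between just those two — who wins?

A

Round 1 first-place votes: B 11, A 58, D 15, C 29.
A and C advance.
Runoff: A is preferred to C by 58 voters; C by 55.
A wins the runoff.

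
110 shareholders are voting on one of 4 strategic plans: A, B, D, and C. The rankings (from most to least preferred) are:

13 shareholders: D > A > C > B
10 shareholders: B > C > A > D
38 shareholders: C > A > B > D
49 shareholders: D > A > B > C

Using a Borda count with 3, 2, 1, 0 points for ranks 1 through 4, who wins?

A: 13·2 + 10·1 + 38·2 + 49·2 = 210
B: 13·0 + 10·3 + 38·1 + 49·1 = 117
D: 13·3 + 10·0 + 38·0 + 49·3 = 186
C: 13·1 + 10·2 + 38·3 + 49·0 = 147
A has the highest Borda score (210).

A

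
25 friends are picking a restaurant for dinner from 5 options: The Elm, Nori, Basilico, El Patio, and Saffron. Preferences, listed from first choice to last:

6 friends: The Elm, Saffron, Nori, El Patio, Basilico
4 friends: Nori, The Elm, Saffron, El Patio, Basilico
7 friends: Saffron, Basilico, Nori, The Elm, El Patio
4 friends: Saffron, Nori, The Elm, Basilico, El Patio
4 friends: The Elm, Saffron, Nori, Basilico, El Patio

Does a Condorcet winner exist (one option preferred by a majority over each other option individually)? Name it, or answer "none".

Checking pairwise contests:
Nori beats The Elm 15–10.
Saffron beats Nori 21–4.
The Elm beats Basilico 18–7.
The Elm beats El Patio 25–0.
The Elm beats Saffron 14–11.
Every option loses at least one head-to-head, so there is no Condorcet winner.

none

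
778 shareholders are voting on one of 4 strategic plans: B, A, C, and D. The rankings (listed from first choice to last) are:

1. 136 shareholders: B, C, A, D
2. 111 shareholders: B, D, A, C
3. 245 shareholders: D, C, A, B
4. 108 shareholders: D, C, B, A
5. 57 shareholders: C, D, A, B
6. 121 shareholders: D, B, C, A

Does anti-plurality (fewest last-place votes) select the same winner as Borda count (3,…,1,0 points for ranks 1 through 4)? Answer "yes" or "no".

Anti-plurality — last-place votes: B 302, A 229, C 111, D 136. Winner: C.
Borda — scores: B 1091, A 549, C 1270, D 1758. Winner: D.
The two methods disagree.

no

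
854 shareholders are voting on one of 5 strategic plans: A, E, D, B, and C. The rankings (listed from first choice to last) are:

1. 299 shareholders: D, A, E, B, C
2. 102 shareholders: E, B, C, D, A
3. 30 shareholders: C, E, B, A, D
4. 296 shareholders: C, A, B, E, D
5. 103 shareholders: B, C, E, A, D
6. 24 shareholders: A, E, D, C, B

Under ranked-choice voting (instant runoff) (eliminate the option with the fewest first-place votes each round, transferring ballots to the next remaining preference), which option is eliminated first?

Round 1: A 24, E 102, D 299, B 103, C 326. Eliminate A.

A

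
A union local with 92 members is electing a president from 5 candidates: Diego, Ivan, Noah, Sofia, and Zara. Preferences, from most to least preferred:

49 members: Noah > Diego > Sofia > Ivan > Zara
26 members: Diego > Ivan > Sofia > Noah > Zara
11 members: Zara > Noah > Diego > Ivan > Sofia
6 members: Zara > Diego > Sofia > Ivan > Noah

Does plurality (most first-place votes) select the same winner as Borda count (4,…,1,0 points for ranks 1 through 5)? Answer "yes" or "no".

no

Plurality — first-place votes: Diego 26, Ivan 0, Noah 49, Sofia 0, Zara 17. Winner: Noah.
Borda — scores: Diego 291, Ivan 144, Noah 255, Sofia 162, Zara 68. Winner: Diego.
The two methods disagree.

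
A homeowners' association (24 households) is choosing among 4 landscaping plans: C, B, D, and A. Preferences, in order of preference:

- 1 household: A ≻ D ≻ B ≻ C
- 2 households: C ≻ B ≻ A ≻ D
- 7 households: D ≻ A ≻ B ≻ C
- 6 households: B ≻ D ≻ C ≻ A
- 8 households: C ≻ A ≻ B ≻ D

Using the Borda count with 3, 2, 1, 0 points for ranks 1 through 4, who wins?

B

C: 1·0 + 2·3 + 7·0 + 6·1 + 8·3 = 36
B: 1·1 + 2·2 + 7·1 + 6·3 + 8·1 = 38
D: 1·2 + 2·0 + 7·3 + 6·2 + 8·0 = 35
A: 1·3 + 2·1 + 7·2 + 6·0 + 8·2 = 35
B has the highest Borda score (38).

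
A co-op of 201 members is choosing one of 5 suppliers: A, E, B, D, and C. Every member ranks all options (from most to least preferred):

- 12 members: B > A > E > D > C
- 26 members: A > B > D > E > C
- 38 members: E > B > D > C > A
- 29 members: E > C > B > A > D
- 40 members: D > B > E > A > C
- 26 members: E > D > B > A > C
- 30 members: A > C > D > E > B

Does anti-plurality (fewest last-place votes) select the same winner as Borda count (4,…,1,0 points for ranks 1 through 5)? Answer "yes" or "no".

yes

Anti-plurality — last-place votes: A 38, E 0, B 30, D 29, C 104. Winner: E.
Borda — scores: A 355, E 532, B 470, D 438, C 215. Winner: E.
The two methods agree.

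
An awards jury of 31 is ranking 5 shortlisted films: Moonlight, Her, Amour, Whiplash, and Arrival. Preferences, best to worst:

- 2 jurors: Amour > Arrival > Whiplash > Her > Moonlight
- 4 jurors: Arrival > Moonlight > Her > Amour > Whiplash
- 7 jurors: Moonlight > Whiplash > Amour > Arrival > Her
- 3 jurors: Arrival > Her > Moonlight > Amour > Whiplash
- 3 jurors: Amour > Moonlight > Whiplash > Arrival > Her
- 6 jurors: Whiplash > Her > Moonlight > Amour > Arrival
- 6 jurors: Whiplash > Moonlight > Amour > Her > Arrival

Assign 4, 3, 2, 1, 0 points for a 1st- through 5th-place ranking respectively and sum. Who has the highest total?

Moonlight: 2·0 + 4·3 + 7·4 + 3·2 + 3·3 + 6·2 + 6·3 = 85
Her: 2·1 + 4·2 + 7·0 + 3·3 + 3·0 + 6·3 + 6·1 = 43
Amour: 2·4 + 4·1 + 7·2 + 3·1 + 3·4 + 6·1 + 6·2 = 59
Whiplash: 2·2 + 4·0 + 7·3 + 3·0 + 3·2 + 6·4 + 6·4 = 79
Arrival: 2·3 + 4·4 + 7·1 + 3·4 + 3·1 + 6·0 + 6·0 = 44
Moonlight has the highest Borda score (85).

Moonlight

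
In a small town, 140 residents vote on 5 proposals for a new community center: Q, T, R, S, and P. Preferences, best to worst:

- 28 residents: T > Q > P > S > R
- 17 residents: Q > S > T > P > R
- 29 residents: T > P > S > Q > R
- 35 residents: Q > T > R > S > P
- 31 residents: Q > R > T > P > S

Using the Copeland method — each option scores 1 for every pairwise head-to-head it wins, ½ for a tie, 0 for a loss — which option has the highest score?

Q

Q: beats T, R, S, and P → score 4.
T: beats R, S, and P; loses to Q → score 3.
R: loses to Q, T, S, and P → score 0.
S: beats R; loses to Q, T, and P → score 1.
P: beats R and S; loses to Q and T → score 2.
Q has the best pairwise record.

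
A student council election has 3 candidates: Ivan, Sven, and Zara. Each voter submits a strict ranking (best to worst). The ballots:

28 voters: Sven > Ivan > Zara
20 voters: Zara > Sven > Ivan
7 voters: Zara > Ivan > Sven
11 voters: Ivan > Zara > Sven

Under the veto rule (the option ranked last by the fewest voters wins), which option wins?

Last-place votes: Ivan 20, Sven 18, Zara 28.
Sven is ranked last by the fewest voters, so Sven wins.

Sven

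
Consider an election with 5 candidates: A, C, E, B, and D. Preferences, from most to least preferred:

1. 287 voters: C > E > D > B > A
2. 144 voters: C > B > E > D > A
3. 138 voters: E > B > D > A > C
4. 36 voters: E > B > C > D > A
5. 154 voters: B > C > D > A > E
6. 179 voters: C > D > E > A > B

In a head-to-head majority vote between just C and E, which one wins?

Voters preferring C to E: 764; preferring E to C: 174.
C wins the head-to-head.

C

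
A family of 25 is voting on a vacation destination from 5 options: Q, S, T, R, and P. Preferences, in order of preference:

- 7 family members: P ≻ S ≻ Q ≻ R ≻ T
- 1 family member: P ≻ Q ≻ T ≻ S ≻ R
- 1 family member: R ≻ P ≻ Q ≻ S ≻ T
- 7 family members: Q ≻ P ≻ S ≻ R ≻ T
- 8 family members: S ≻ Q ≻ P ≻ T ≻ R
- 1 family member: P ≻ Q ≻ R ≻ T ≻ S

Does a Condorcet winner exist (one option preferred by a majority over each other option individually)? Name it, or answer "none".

none

Checking pairwise contests:
S beats Q 15–10.
P beats S 17–8.
Q beats T 25–0.
Q beats R 24–1.
Q beats P 15–10.
Every option loses at least one head-to-head, so there is no Condorcet winner.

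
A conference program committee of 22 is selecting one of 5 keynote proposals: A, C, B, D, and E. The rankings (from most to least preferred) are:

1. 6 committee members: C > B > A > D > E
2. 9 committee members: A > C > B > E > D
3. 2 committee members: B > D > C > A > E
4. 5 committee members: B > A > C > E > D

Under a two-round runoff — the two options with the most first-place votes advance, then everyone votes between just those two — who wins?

B

Round 1 first-place votes: A 9, C 6, B 7, D 0, E 0.
A and B advance.
Runoff: A is preferred to B by 9 voters; B by 13.
B wins the runoff.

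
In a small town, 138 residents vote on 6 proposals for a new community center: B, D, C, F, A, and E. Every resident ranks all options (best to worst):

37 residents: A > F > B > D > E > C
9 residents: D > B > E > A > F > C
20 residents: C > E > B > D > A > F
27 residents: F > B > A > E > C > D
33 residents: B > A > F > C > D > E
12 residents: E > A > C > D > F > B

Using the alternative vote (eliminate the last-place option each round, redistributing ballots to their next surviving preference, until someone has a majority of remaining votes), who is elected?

B

Round 1: B 33, D 9, C 20, F 27, A 37, E 12. Eliminate D.
Round 2: B 42, C 20, F 27, A 37, E 12. Eliminate E.
Round 3: B 42, C 20, F 27, A 49. Eliminate C.
Round 4: B 62, F 27, A 49. Eliminate F.
Round 5: B 89, A 49. B has a majority.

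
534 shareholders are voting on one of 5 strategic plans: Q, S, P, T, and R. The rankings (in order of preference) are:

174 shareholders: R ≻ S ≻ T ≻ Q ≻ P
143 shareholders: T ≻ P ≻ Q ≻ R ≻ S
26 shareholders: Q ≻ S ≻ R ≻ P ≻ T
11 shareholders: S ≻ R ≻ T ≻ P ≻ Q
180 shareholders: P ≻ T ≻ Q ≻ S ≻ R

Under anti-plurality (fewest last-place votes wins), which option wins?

Q

Last-place votes: Q 11, S 143, P 174, T 26, R 180.
Q is ranked last by the fewest voters, so Q wins.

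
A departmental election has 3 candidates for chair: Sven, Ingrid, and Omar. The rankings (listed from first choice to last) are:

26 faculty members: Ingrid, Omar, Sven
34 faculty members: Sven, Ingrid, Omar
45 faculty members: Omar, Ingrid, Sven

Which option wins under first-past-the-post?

Omar

First-place votes: Sven 34, Ingrid 26, Omar 45.
Omar has the most first-place votes.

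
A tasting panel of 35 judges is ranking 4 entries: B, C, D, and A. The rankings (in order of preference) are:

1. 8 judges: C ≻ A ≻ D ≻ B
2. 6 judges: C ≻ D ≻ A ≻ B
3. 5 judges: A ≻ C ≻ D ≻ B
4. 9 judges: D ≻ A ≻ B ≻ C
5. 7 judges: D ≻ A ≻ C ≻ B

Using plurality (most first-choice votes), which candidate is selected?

D

First-place votes: B 0, C 14, D 16, A 5.
D has the most first-place votes.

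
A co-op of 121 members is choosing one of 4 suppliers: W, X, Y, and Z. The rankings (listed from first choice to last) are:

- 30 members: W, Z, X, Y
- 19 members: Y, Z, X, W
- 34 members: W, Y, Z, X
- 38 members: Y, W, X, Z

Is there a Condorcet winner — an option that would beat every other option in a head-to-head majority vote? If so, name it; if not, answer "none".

W vs X: 102–19 for W.
W vs Y: 64–57 for W.
W vs Z: 102–19 for W.
W beats every other option head-to-head.

W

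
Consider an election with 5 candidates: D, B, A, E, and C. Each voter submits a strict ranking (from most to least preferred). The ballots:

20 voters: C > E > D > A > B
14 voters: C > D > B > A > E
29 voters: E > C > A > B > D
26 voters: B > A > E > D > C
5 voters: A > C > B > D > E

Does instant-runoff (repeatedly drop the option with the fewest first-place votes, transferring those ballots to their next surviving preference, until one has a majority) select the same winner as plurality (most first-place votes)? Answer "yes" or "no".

Instant-runoff — R1 D 0, B 26, A 5, E 29, C 34 (D out); R2 B 26, A 5, E 29, C 34 (A out); R3 B 26, E 29, C 39 (B out); R4 E 55, C 39 (E winner). Winner: E.
Plurality — first-place votes: D 0, B 26, A 5, E 29, C 34. Winner: C.
The two methods disagree.

no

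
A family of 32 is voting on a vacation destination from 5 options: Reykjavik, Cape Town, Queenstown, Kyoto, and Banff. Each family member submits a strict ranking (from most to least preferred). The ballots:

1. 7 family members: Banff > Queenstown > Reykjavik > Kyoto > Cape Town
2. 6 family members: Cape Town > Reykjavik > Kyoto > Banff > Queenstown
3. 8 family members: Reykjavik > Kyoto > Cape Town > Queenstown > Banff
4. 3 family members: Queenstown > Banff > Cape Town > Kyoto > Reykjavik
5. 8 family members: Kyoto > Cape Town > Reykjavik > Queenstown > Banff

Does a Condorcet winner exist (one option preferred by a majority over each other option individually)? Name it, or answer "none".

none

Checking pairwise contests:
Cape Town beats Reykjavik 17–15.
Kyoto beats Cape Town 23–9.
Reykjavik beats Queenstown 22–10.
Reykjavik beats Kyoto 21–11.
Reykjavik beats Banff 22–10.
Every option loses at least one head-to-head, so there is no Condorcet winner.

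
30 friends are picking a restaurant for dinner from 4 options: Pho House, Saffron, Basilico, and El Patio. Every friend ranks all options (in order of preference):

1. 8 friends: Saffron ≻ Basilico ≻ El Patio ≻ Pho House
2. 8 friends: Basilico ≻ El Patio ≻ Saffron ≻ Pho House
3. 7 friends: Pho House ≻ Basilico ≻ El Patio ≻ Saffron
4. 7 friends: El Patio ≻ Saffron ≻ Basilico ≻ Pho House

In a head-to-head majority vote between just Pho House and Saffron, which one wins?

Voters preferring Pho House to Saffron: 7; preferring Saffron to Pho House: 23.
Saffron wins the head-to-head.

Saffron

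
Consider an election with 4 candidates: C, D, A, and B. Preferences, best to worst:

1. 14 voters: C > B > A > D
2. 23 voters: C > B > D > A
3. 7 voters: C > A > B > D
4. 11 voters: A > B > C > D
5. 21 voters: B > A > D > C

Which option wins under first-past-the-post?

C

First-place votes: C 44, D 0, A 11, B 21.
C has the most first-place votes.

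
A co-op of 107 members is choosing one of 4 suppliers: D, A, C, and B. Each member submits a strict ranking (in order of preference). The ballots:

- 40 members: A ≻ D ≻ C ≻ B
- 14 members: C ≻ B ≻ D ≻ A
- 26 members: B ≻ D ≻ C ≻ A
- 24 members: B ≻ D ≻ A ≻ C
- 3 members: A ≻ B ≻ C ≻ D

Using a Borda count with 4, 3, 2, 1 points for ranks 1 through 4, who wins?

D: 40·3 + 14·2 + 26·3 + 24·3 + 3·1 = 301
A: 40·4 + 14·1 + 26·1 + 24·2 + 3·4 = 260
C: 40·2 + 14·4 + 26·2 + 24·1 + 3·2 = 218
B: 40·1 + 14·3 + 26·4 + 24·4 + 3·3 = 291
D has the highest Borda score (301).

D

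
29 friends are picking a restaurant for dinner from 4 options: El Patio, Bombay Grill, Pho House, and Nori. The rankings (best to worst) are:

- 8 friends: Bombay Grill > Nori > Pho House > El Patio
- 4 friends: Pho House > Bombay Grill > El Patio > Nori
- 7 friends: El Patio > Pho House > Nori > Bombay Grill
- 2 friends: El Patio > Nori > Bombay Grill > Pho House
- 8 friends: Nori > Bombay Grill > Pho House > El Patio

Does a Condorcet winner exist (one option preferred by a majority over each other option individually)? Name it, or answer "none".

Nori

Nori vs El Patio: 16–13 for Nori.
Nori vs Bombay Grill: 17–12 for Nori.
Nori vs Pho House: 18–11 for Nori.
Nori beats every other option head-to-head.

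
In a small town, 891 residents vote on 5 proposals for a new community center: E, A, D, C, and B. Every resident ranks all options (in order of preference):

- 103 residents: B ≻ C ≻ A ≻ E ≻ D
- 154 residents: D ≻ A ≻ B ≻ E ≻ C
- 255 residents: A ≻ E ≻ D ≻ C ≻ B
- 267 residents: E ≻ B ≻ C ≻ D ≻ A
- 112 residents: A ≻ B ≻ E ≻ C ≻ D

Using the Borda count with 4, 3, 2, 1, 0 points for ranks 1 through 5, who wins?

E

E: 103·1 + 154·1 + 255·3 + 267·4 + 112·2 = 2314
A: 103·2 + 154·3 + 255·4 + 267·0 + 112·4 = 2136
D: 103·0 + 154·4 + 255·2 + 267·1 + 112·0 = 1393
C: 103·3 + 154·0 + 255·1 + 267·2 + 112·1 = 1210
B: 103·4 + 154·2 + 255·0 + 267·3 + 112·3 = 1857
E has the highest Borda score (2314).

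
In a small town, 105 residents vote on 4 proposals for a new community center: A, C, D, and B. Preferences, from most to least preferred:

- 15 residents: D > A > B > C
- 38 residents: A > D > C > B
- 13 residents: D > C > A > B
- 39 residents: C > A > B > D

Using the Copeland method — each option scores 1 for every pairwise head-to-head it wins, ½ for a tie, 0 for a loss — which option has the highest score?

A

A: beats C, D, and B → score 3.
C: beats B; loses to A and D → score 1.
D: beats C and B; loses to A → score 2.
B: loses to A, C, and D → score 0.
A has the best pairwise record.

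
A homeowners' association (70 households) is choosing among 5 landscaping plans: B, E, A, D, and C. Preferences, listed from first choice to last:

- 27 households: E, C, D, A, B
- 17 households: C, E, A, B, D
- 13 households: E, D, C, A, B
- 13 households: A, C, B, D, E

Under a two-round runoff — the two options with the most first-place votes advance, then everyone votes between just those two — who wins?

E

Round 1 first-place votes: B 0, E 40, A 13, D 0, C 17.
E and C advance.
Runoff: E is preferred to C by 40 voters; C by 30.
E wins the runoff.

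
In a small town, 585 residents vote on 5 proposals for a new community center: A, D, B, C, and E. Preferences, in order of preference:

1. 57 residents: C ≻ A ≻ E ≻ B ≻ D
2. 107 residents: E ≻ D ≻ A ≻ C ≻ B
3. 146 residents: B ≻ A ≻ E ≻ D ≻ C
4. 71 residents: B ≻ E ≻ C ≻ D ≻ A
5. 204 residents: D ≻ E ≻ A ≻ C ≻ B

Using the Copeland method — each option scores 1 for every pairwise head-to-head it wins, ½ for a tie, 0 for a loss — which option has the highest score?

E

A: beats B and C; loses to D and E → score 2.
D: beats A, B, and C; loses to E → score 3.
B: loses to A, D, C, and E → score 0.
C: beats B; loses to A, D, and E → score 1.
E: beats A, D, B, and C → score 4.
E has the best pairwise record.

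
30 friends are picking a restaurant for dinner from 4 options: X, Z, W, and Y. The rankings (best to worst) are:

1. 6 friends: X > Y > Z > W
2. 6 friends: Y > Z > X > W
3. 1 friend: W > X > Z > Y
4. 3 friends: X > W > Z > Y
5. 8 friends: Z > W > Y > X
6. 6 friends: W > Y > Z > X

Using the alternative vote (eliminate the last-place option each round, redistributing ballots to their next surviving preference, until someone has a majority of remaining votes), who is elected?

Z

Round 1: X 9, Z 8, W 7, Y 6. Eliminate Y.
Round 2: X 9, Z 14, W 7. Eliminate W.
Round 3: X 10, Z 20. Z has a majority.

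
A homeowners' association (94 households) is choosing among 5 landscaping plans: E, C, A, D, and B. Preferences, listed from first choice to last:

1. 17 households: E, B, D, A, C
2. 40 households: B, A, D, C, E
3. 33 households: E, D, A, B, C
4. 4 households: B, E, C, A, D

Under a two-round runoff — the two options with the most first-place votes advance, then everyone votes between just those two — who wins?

E

Round 1 first-place votes: E 50, C 0, A 0, D 0, B 44.
E and B advance.
Runoff: E is preferred to B by 50 voters; B by 44.
E wins the runoff.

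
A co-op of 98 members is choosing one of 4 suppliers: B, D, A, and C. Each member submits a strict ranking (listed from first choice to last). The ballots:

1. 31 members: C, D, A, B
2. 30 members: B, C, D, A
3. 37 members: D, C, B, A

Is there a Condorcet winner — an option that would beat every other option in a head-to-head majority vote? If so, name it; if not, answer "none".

C vs B: 68–30 for C.
C vs D: 61–37 for C.
C vs A: 98–0 for C.
C beats every other option head-to-head.

C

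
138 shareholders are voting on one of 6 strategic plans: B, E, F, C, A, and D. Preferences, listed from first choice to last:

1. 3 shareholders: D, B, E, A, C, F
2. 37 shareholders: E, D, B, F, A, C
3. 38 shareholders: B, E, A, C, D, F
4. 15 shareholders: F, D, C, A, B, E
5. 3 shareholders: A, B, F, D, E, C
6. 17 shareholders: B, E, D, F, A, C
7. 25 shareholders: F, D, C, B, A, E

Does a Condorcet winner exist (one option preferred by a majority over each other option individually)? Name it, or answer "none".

Checking pairwise contests:
D beats B 80–58.
B beats E 101–37.
B beats F 98–40.
B beats C 98–40.
B beats A 120–18.
E beats D 92–46.
Every option loses at least one head-to-head, so there is no Condorcet winner.

none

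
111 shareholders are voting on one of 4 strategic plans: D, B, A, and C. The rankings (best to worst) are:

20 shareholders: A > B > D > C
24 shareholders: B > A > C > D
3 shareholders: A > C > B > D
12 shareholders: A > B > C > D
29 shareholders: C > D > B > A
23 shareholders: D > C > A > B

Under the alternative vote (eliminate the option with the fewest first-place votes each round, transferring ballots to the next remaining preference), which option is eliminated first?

Round 1: D 23, B 24, A 35, C 29. Eliminate D.

D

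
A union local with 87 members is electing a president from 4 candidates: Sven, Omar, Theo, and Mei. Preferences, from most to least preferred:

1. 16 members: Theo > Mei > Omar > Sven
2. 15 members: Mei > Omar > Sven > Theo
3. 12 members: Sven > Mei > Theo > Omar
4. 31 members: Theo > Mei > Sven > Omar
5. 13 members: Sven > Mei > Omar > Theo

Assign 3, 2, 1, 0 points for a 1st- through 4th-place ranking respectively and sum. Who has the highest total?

Sven: 16·0 + 15·1 + 12·3 + 31·1 + 13·3 = 121
Omar: 16·1 + 15·2 + 12·0 + 31·0 + 13·1 = 59
Theo: 16·3 + 15·0 + 12·1 + 31·3 + 13·0 = 153
Mei: 16·2 + 15·3 + 12·2 + 31·2 + 13·2 = 189
Mei has the highest Borda score (189).

Mei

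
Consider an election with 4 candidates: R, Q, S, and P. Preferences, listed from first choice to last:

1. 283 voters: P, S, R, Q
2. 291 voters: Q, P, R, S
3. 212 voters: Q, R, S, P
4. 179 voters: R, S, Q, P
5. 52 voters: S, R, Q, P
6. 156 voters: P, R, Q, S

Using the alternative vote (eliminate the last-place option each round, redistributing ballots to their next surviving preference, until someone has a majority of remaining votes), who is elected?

Q

Round 1: R 179, Q 503, S 52, P 439. Eliminate S.
Round 2: R 231, Q 503, P 439. Eliminate R.
Round 3: Q 734, P 439. Q has a majority.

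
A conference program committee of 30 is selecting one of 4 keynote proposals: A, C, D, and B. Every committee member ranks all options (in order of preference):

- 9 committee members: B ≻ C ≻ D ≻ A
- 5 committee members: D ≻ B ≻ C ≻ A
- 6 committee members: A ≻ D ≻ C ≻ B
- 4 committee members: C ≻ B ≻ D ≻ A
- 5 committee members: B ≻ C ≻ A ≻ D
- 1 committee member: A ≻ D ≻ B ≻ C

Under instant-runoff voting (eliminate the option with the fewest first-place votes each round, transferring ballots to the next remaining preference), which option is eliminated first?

C

Round 1: A 7, C 4, D 5, B 14. Eliminate C.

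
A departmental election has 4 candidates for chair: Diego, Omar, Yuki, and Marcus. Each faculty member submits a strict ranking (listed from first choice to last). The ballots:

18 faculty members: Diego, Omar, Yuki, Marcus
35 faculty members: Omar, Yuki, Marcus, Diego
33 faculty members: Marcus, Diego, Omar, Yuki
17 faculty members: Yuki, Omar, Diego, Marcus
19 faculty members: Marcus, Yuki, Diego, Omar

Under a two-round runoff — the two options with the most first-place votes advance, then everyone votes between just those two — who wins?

Round 1 first-place votes: Diego 18, Omar 35, Yuki 17, Marcus 52.
Marcus and Omar advance.
Runoff: Marcus is preferred to Omar by 52 voters; Omar by 70.
Omar wins the runoff.

Omar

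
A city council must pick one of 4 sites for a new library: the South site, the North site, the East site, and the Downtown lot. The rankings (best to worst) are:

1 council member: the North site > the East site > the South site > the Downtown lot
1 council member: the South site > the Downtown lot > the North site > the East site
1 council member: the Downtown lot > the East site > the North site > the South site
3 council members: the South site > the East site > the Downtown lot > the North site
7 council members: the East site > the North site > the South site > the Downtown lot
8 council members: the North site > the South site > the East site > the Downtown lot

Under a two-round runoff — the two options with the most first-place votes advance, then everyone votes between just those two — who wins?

Round 1 first-place votes: the South site 4, the North site 9, the East site 7, the Downtown lot 1.
the North site and the East site advance.
Runoff: the North site is preferred to the East site by 10 voters; the East site by 11.
the East site wins the runoff.

the East site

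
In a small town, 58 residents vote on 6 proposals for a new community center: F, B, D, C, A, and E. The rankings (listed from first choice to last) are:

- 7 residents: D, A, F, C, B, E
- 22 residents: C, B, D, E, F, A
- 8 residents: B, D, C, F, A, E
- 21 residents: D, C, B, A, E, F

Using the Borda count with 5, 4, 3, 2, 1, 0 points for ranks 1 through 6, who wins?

F: 7·3 + 22·1 + 8·2 + 21·0 = 59
B: 7·1 + 22·4 + 8·5 + 21·3 = 198
D: 7·5 + 22·3 + 8·4 + 21·5 = 238
C: 7·2 + 22·5 + 8·3 + 21·4 = 232
A: 7·4 + 22·0 + 8·1 + 21·2 = 78
E: 7·0 + 22·2 + 8·0 + 21·1 = 65
D has the highest Borda score (238).

D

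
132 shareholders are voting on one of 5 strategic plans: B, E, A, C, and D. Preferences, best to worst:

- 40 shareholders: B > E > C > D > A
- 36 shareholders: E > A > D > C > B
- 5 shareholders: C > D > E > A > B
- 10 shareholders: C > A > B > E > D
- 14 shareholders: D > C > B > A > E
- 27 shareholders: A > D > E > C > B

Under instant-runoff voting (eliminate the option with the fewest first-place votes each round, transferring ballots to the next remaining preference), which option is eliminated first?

Round 1: B 40, E 36, A 27, C 15, D 14. Eliminate D.

D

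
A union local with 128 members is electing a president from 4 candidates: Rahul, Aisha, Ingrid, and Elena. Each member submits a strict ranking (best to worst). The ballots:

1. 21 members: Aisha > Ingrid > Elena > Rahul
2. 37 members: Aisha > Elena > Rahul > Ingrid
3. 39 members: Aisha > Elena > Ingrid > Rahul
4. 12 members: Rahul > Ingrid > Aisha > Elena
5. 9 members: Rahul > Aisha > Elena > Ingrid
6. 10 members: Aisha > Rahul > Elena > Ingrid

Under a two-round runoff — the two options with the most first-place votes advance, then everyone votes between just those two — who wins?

Aisha

Round 1 first-place votes: Rahul 21, Aisha 107, Ingrid 0, Elena 0.
Aisha and Rahul advance.
Runoff: Aisha is preferred to Rahul by 107 voters; Rahul by 21.
Aisha wins the runoff.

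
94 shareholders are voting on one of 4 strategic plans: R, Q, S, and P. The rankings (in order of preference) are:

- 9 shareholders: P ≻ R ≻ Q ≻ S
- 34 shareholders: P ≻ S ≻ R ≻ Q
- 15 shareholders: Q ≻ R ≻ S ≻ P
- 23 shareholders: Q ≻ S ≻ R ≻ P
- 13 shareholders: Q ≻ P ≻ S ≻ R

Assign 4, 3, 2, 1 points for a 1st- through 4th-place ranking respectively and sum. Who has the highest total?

R: 9·3 + 34·2 + 15·3 + 23·2 + 13·1 = 199
Q: 9·2 + 34·1 + 15·4 + 23·4 + 13·4 = 256
S: 9·1 + 34·3 + 15·2 + 23·3 + 13·2 = 236
P: 9·4 + 34·4 + 15·1 + 23·1 + 13·3 = 249
Q has the highest Borda score (256).

Q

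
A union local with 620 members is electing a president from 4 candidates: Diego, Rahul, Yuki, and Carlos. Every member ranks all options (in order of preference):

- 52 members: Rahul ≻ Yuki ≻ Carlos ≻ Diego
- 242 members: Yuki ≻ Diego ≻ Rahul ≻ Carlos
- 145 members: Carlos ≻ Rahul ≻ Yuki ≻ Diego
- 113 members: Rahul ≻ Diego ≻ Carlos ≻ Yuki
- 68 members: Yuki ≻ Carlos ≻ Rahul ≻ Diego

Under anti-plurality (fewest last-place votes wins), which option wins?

Rahul

Last-place votes: Diego 265, Rahul 0, Yuki 113, Carlos 242.
Rahul is ranked last by the fewest voters, so Rahul wins.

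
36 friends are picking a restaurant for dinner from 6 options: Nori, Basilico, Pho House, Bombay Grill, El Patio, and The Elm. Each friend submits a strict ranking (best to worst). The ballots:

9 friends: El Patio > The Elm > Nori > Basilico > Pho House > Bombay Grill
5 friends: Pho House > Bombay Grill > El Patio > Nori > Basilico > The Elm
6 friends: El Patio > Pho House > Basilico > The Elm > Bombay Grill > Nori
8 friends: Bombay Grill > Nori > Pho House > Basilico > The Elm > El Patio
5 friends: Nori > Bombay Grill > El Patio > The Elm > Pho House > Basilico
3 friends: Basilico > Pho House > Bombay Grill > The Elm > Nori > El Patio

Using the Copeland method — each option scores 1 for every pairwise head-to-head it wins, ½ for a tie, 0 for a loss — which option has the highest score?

Nori: beats Basilico and Pho House; ties The Elm; loses to Bombay Grill and El Patio → score 2.5.
Basilico: beats The Elm; ties Bombay Grill; loses to Nori, Pho House, and El Patio → score 1.5.
Pho House: beats Basilico, Bombay Grill, and The Elm; loses to Nori and El Patio → score 3.
Bombay Grill: beats Nori, El Patio, and The Elm; ties Basilico; loses to Pho House → score 3.5.
El Patio: beats Nori, Basilico, Pho House, and The Elm; loses to Bombay Grill → score 4.
The Elm: ties Nori; loses to Basilico, Pho House, Bombay Grill, and El Patio → score 0.5.
El Patio has the best pairwise record.

El Patio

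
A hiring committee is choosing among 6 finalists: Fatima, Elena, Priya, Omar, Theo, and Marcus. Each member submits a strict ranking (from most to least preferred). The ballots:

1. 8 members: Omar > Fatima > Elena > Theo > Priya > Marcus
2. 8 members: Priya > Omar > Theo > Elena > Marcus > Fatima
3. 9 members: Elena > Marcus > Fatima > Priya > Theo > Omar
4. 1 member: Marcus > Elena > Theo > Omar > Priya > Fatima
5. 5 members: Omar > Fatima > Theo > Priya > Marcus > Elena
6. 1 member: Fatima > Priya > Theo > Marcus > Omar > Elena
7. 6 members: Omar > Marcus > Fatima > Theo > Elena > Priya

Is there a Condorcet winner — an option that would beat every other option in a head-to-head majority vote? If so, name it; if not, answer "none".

Omar

Omar vs Fatima: 28–10 for Omar.
Omar vs Elena: 28–10 for Omar.
Omar vs Priya: 20–18 for Omar.
Omar vs Theo: 27–11 for Omar.
Omar vs Marcus: 27–11 for Omar.
Omar beats every other option head-to-head.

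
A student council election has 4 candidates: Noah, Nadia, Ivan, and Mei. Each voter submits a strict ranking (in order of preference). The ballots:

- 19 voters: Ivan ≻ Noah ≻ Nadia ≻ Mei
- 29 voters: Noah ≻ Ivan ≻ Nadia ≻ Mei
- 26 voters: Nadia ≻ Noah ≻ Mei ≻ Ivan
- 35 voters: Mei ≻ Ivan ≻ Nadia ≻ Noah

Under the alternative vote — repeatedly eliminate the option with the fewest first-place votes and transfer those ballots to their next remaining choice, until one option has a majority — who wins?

Round 1: Noah 29, Nadia 26, Ivan 19, Mei 35. Eliminate Ivan.
Round 2: Noah 48, Nadia 26, Mei 35. Eliminate Nadia.
Round 3: Noah 74, Mei 35. Noah has a majority.

Noah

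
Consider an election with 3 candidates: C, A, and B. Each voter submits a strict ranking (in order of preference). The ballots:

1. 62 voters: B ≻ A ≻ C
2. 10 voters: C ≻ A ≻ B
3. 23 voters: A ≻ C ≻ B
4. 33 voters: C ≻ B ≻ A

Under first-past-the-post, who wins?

B

First-place votes: C 43, A 23, B 62.
B has the most first-place votes.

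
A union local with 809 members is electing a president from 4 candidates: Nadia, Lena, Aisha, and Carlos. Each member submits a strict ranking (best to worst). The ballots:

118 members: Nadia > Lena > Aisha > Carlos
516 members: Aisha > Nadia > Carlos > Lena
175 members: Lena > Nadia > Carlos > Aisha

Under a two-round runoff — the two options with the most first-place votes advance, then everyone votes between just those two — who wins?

Aisha

Round 1 first-place votes: Nadia 118, Lena 175, Aisha 516, Carlos 0.
Aisha and Lena advance.
Runoff: Aisha is preferred to Lena by 516 voters; Lena by 293.
Aisha wins the runoff.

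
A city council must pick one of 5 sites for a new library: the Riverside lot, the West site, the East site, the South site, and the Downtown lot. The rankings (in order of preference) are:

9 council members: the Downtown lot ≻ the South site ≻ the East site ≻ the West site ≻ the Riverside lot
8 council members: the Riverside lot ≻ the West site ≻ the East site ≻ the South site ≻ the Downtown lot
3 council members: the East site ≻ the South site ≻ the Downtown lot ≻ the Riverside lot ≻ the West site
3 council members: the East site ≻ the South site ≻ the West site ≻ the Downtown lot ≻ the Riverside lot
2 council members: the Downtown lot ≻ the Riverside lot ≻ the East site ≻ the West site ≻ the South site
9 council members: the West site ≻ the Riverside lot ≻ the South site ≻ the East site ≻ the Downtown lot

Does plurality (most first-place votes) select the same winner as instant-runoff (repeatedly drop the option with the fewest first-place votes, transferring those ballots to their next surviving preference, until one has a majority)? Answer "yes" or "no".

Plurality — first-place votes: the Riverside lot 8, the West site 9, the East site 6, the South site 0, the Downtown lot 11. Winner: the Downtown lot.
Instant-runoff — R1 the Riverside lot 8, the West site 9, the East site 6, the South site 0, the Downtown lot 11 (the South site out); R2 the Riverside lot 8, the West site 9, the East site 6, the Downtown lot 11 (the East site out); R3 the Riverside lot 8, the West site 12, the Downtown lot 14 (the Riverside lot out); R4 the West site 20, the Downtown lot 14 (the West site winner). Winner: the West site.
The two methods disagree.

no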